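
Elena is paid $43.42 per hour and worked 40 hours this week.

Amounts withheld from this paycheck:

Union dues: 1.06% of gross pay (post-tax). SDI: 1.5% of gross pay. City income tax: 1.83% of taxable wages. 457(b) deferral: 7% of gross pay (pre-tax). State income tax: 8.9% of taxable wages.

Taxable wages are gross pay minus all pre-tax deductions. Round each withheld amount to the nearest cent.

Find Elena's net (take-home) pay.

Gross pay: 40 × $43.42 = $1736.80
457(b) deferral: $1736.80 × 0.07 = $121.58
Taxable wages = $1736.80 − $121.58 = $1615.22
State income tax: $1615.22 × 0.089 = $143.75
City income tax: $1615.22 × 0.0183 = $29.56
SDI: $1736.80 × 0.015 = $26.05
Union dues: $1736.80 × 0.0106 = $18.41
Total deductions = $121.58 + $143.75 + $29.56 + $26.05 + $18.41 = $339.35
Net pay = $1736.80 − $339.35 = $1397.45

$1397.45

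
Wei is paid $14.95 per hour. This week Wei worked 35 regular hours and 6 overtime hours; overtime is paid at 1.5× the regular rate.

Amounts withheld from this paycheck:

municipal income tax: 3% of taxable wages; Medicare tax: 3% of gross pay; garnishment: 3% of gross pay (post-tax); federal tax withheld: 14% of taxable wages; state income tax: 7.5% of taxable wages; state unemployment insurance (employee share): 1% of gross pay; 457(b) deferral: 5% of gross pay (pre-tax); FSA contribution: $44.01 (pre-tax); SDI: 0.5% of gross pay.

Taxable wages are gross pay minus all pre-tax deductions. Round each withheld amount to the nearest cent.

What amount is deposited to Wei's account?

Regular pay: 35 × $14.95 = $523.25
Overtime pay: 6 × $14.95 × 1.5 = $134.55
Gross pay = $523.25 + $134.55 = $657.80
FSA contribution: $44.01
457(b) deferral: $657.80 × 0.05 = $32.89
Pre-tax total = $44.01 + $32.89 = $76.90
Taxable wages = $657.80 − $76.90 = $580.90
Municipal income tax: $580.90 × 0.03 = $17.43
Federal tax withheld: $580.90 × 0.14 = $81.33
State income tax: $580.90 × 0.075 = $43.57
State unemployment insurance (employee share): $657.80 × 0.01 = $6.58
Medicare tax: $657.80 × 0.03 = $19.73
SDI: $657.80 × 0.005 = $3.29
Garnishment: $657.80 × 0.03 = $19.73
Total deductions = $44.01 + $32.89 + $17.43 + $81.33 + $43.57 + $6.58 + $19.73 + $3.29 + $19.73 = $268.56
Net pay = $657.80 − $268.56 = $389.24

$389.24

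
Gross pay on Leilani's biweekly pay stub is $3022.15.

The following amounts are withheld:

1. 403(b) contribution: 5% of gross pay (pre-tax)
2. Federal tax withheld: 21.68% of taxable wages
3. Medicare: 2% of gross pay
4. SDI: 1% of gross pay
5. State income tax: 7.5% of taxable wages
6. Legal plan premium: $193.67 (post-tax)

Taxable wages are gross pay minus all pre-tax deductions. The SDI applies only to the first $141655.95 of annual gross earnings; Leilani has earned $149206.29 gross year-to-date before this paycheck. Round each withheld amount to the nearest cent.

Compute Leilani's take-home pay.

$1779.16

403(b) contribution: $3022.15 × 0.05 = $151.11
Taxable wages = $3022.15 − $151.11 = $2871.04
Federal tax withheld: $2871.04 × 0.2168 = $622.44
State income tax: $2871.04 × 0.075 = $215.33
SDI: annual cap $141655.95 already reached (YTD $149206.29), so $0.00
Medicare: $3022.15 × 0.02 = $60.44
Legal plan premium: $193.67
Total deductions = $151.11 + $622.44 + $215.33 + $0.00 + $60.44 + $193.67 = $1242.99
Net pay = $3022.15 − $1242.99 = $1779.16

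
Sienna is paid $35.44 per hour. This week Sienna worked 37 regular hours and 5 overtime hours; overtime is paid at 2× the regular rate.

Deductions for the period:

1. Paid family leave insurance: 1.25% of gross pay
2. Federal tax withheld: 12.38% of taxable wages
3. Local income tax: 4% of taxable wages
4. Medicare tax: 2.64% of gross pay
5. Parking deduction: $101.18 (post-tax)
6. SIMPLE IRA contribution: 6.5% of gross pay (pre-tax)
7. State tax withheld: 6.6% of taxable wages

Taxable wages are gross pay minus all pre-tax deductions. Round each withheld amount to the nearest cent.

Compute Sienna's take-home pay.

Regular pay: 37 × $35.44 = $1311.28
Overtime pay: 5 × $35.44 × 2 = $354.40
Gross pay = $1311.28 + $354.40 = $1665.68
SIMPLE IRA contribution: $1665.68 × 0.065 = $108.27
Taxable wages = $1665.68 − $108.27 = $1557.41
Local income tax: $1557.41 × 0.04 = $62.30
Federal tax withheld: $1557.41 × 0.1238 = $192.81
State tax withheld: $1557.41 × 0.066 = $102.79
Paid family leave insurance: $1665.68 × 0.0125 = $20.82
Medicare tax: $1665.68 × 0.0264 = $43.97
Parking deduction: $101.18
Total deductions = $108.27 + $62.30 + $192.81 + $102.79 + $20.82 + $43.97 + $101.18 = $632.14
Net pay = $1665.68 − $632.14 = $1033.54

$1033.54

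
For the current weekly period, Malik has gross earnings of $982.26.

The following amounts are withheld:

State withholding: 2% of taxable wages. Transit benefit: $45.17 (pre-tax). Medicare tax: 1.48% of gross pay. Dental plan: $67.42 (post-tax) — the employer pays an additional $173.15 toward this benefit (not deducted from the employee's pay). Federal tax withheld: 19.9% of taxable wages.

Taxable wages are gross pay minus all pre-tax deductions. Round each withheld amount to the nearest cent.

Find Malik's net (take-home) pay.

$649.91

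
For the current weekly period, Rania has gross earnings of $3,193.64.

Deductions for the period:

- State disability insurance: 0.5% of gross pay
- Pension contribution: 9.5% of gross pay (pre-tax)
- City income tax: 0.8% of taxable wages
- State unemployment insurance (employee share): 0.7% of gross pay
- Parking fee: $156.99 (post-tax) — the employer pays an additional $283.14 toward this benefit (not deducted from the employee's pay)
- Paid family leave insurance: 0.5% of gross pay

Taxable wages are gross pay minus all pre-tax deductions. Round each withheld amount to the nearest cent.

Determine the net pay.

Pension contribution: $3,193.64 × 0.095 = $303.40
Taxable wages = $3,193.64 − $303.40 = $2,890.24
City income tax: $2,890.24 × 0.008 = $23.12
Paid family leave insurance: $3,193.64 × 0.005 = $15.97
State disability insurance: $3,193.64 × 0.005 = $15.97
State unemployment insurance (employee share): $3,193.64 × 0.007 = $22.36
Parking fee: $156.99
(Employer's $283.14 toward parking fee is not withheld from the employee.)
Total deductions = $303.40 + $23.12 + $15.97 + $15.97 + $22.36 + $156.99 = $537.81
Net pay = $3,193.64 − $537.81 = $2,655.83

$2,655.83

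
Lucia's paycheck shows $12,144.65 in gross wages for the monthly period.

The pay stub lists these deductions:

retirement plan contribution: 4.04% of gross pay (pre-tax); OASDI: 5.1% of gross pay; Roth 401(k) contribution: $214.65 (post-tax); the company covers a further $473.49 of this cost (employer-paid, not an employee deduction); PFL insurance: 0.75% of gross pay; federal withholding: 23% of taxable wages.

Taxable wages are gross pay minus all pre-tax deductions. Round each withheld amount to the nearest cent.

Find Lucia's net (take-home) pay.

Retirement plan contribution: $12,144.65 × 0.0404 = $490.64
Taxable wages = $12,144.65 − $490.64 = $11,654.01
Federal withholding: $11,654.01 × 0.23 = $2,680.42
PFL insurance: $12,144.65 × 0.0075 = $91.08
OASDI: $12,144.65 × 0.051 = $619.38
Roth 401(k) contribution: $214.65
(Employer's $473.49 toward Roth 401(k) contribution is not withheld from the employee.)
Total deductions = $490.64 + $2,680.42 + $91.08 + $619.38 + $214.65 = $4,096.17
Net pay = $12,144.65 − $4,096.17 = $8,048.48

$8,048.48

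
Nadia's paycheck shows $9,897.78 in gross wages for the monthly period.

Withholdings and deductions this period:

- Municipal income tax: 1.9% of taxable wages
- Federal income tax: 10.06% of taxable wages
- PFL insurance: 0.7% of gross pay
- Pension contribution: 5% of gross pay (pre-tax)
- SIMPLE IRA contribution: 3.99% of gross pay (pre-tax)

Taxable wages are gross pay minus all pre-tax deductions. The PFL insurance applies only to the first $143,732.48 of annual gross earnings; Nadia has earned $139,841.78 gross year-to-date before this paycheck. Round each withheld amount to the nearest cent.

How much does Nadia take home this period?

$7,903.39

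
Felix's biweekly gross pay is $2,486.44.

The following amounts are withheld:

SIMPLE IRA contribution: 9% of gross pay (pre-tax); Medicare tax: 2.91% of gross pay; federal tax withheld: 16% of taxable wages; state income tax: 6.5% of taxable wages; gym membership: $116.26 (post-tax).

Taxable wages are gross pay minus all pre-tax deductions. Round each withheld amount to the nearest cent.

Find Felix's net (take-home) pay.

SIMPLE IRA contribution: $2,486.44 × 0.09 = $223.78
Taxable wages = $2,486.44 − $223.78 = $2,262.66
Federal tax withheld: $2,262.66 × 0.16 = $362.03
State income tax: $2,262.66 × 0.065 = $147.07
Medicare tax: $2,486.44 × 0.0291 = $72.36
Gym membership: $116.26
Total deductions = $223.78 + $362.03 + $147.07 + $72.36 + $116.26 = $921.50
Net pay = $2,486.44 − $921.50 = $1,564.94

$1,564.94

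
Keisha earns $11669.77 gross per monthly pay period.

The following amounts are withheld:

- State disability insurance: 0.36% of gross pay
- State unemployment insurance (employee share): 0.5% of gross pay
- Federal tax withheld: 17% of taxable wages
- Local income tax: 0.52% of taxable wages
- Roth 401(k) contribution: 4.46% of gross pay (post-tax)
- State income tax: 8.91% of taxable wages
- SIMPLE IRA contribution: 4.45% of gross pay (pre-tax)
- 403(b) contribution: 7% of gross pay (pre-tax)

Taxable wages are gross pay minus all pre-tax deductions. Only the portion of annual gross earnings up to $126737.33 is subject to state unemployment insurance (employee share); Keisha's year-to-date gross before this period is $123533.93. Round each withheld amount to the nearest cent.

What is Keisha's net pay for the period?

403(b) contribution: $11669.77 × 0.07 = $816.88
SIMPLE IRA contribution: $11669.77 × 0.0445 = $519.30
Pre-tax total = $816.88 + $519.30 = $1336.18
Taxable wages = $11669.77 − $1336.18 = $10333.59
Local income tax: $10333.59 × 0.0052 = $53.73
Federal tax withheld: $10333.59 × 0.17 = $1756.71
State income tax: $10333.59 × 0.0891 = $920.72
State unemployment insurance (employee share): only $126737.33 − $123533.93 = $3203.40 of this check is subject → $3203.40 × 0.005 = $16.02
State disability insurance: $11669.77 × 0.0036 = $42.01
Roth 401(k) contribution: $11669.77 × 0.0446 = $520.47
Total deductions = $816.88 + $519.30 + $53.73 + $1756.71 + $920.72 + $16.02 + $42.01 + $520.47 = $4645.84
Net pay = $11669.77 − $4645.84 = $7023.93

$7023.93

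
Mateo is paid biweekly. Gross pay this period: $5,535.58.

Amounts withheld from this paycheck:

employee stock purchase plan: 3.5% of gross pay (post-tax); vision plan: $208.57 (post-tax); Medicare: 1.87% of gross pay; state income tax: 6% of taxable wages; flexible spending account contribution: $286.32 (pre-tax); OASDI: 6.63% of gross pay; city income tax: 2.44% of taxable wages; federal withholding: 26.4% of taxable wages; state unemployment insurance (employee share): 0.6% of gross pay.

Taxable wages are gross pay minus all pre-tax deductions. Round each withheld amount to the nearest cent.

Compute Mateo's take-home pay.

$2,514.36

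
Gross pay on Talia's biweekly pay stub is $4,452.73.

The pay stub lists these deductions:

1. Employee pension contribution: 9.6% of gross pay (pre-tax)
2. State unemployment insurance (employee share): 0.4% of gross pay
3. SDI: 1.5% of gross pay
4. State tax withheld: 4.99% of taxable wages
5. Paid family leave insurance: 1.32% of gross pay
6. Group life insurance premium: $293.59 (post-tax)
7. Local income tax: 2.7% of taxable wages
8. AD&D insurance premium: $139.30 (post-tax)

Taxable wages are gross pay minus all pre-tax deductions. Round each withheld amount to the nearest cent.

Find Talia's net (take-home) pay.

Employee pension contribution: $4,452.73 × 0.096 = $427.46
Taxable wages = $4,452.73 − $427.46 = $4,025.27
State tax withheld: $4,025.27 × 0.0499 = $200.86
Local income tax: $4,025.27 × 0.027 = $108.68
State unemployment insurance (employee share): $4,452.73 × 0.004 = $17.81
SDI: $4,452.73 × 0.015 = $66.79
Paid family leave insurance: $4,452.73 × 0.0132 = $58.78
AD&D insurance premium: $139.30
Group life insurance premium: $293.59
Total deductions = $427.46 + $200.86 + $108.68 + $17.81 + $66.79 + $58.78 + $139.30 + $293.59 = $1,313.27
Net pay = $4,452.73 − $1,313.27 = $3,139.46

$3,139.46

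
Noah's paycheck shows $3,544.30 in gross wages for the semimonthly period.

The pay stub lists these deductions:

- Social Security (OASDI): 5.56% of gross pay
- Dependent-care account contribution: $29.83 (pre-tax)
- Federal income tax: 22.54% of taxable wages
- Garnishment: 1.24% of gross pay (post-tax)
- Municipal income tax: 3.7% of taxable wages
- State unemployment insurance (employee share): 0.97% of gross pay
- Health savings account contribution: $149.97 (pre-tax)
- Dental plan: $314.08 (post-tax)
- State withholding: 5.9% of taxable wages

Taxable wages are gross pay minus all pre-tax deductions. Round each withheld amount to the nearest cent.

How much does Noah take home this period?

$1,693.67

Dependent-care account contribution: $29.83
Health savings account contribution: $149.97
Pre-tax total = $29.83 + $149.97 = $179.80
Taxable wages = $3,544.30 − $179.80 = $3,364.50
Municipal income tax: $3,364.50 × 0.037 = $124.49
Federal income tax: $3,364.50 × 0.2254 = $758.36
State withholding: $3,364.50 × 0.059 = $198.51
Social Security (OASDI): $3,544.30 × 0.0556 = $197.06
State unemployment insurance (employee share): $3,544.30 × 0.0097 = $34.38
Dental plan: $314.08
Garnishment: $3,544.30 × 0.0124 = $43.95
Total deductions = $29.83 + $149.97 + $124.49 + $758.36 + $198.51 + $197.06 + $34.38 + $314.08 + $43.95 = $1,850.63
Net pay = $3,544.30 − $1,850.63 = $1,693.67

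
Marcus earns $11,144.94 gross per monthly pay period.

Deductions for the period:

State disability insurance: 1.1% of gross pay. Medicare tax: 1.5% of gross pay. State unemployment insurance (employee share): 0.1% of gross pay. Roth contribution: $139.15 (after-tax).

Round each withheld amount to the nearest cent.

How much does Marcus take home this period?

$10,704.89

State unemployment insurance (employee share): $11,144.94 × 0.001 = $11.14
Medicare tax: $11,144.94 × 0.015 = $167.17
State disability insurance: $11,144.94 × 0.011 = $122.59
Roth contribution: $139.15
Total deductions = $11.14 + $167.17 + $122.59 + $139.15 = $440.05
Net pay = $11,144.94 − $440.05 = $10,704.89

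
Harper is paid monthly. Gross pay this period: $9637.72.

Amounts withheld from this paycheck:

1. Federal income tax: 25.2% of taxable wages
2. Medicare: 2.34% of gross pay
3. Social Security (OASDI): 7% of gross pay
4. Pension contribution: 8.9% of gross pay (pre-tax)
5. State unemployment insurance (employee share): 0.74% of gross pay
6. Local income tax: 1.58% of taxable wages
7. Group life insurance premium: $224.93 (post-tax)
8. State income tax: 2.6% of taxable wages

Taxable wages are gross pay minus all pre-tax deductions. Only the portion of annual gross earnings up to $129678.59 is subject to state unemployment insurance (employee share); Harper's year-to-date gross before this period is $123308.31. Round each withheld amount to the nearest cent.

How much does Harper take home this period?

$5028.18

Pension contribution: $9637.72 × 0.089 = $857.76
Taxable wages = $9637.72 − $857.76 = $8779.96
Local income tax: $8779.96 × 0.0158 = $138.72
Federal income tax: $8779.96 × 0.252 = $2212.55
State income tax: $8779.96 × 0.026 = $228.28
Medicare: $9637.72 × 0.0234 = $225.52
State unemployment insurance (employee share): only $129678.59 − $123308.31 = $6370.28 of this check is subject → $6370.28 × 0.0074 = $47.14
Social Security (OASDI): $9637.72 × 0.07 = $674.64
Group life insurance premium: $224.93
Total deductions = $857.76 + $138.72 + $2212.55 + $228.28 + $225.52 + $47.14 + $674.64 + $224.93 = $4609.54
Net pay = $9637.72 − $4609.54 = $5028.18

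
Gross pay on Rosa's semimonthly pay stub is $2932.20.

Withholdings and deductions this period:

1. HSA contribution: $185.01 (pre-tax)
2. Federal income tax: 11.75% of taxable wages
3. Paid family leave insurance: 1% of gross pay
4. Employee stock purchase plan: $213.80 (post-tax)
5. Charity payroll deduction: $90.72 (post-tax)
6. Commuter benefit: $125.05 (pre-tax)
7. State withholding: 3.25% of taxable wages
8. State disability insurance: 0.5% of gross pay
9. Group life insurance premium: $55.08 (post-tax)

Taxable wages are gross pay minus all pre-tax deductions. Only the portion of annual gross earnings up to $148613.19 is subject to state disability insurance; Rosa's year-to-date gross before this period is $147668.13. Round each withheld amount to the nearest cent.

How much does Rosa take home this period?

Commuter benefit: $125.05
HSA contribution: $185.01
Pre-tax total = $125.05 + $185.01 = $310.06
Taxable wages = $2932.20 − $310.06 = $2622.14
State withholding: $2622.14 × 0.0325 = $85.22
Federal income tax: $2622.14 × 0.1175 = $308.10
Paid family leave insurance: $2932.20 × 0.01 = $29.32
State disability insurance: only $148613.19 − $147668.13 = $945.06 of this check is subject → $945.06 × 0.005 = $4.73
Employee stock purchase plan: $213.80
Group life insurance premium: $55.08
Charity payroll deduction: $90.72
Total deductions = $125.05 + $185.01 + $85.22 + $308.10 + $29.32 + $4.73 + $213.80 + $55.08 + $90.72 = $1097.03
Net pay = $2932.20 − $1097.03 = $1835.17

$1835.17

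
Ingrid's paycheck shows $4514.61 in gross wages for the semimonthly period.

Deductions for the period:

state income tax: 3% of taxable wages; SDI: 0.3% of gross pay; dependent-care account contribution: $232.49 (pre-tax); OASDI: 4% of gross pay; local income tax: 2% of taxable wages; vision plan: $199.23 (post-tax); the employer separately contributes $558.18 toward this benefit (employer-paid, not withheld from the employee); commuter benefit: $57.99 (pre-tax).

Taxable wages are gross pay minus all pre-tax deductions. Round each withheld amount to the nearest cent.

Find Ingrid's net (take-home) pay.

$3619.58

Commuter benefit: $57.99
Dependent-care account contribution: $232.49
Pre-tax total = $57.99 + $232.49 = $290.48
Taxable wages = $4514.61 − $290.48 = $4224.13
Local income tax: $4224.13 × 0.02 = $84.48
State income tax: $4224.13 × 0.03 = $126.72
OASDI: $4514.61 × 0.04 = $180.58
SDI: $4514.61 × 0.003 = $13.54
Vision plan: $199.23
(Employer's $558.18 toward vision plan is not withheld from the employee.)
Total deductions = $57.99 + $232.49 + $84.48 + $126.72 + $180.58 + $13.54 + $199.23 = $895.03
Net pay = $4514.61 − $895.03 = $3619.58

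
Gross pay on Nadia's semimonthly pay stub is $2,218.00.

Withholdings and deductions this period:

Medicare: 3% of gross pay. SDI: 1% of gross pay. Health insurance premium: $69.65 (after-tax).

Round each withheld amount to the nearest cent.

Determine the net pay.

$2,059.63

Medicare: $2,218.00 × 0.03 = $66.54
SDI: $2,218.00 × 0.01 = $22.18
Health insurance premium: $69.65
Total deductions = $66.54 + $22.18 + $69.65 = $158.37
Net pay = $2,218.00 − $158.37 = $2,059.63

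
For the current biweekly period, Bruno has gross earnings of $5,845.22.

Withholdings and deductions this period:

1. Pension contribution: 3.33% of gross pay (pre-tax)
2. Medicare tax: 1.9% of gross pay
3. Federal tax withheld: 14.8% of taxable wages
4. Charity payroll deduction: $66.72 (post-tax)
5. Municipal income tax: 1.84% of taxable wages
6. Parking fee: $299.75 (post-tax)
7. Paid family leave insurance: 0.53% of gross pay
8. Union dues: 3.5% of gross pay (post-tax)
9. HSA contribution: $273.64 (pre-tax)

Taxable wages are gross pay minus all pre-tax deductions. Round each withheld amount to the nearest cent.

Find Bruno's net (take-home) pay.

HSA contribution: $273.64
Pension contribution: $5,845.22 × 0.0333 = $194.65
Pre-tax total = $273.64 + $194.65 = $468.29
Taxable wages = $5,845.22 − $468.29 = $5,376.93
Municipal income tax: $5,376.93 × 0.0184 = $98.94
Federal tax withheld: $5,376.93 × 0.148 = $795.79
Medicare tax: $5,845.22 × 0.019 = $111.06
Paid family leave insurance: $5,845.22 × 0.0053 = $30.98
Parking fee: $299.75
Charity payroll deduction: $66.72
Union dues: $5,845.22 × 0.035 = $204.58
Total deductions = $273.64 + $194.65 + $98.94 + $795.79 + $111.06 + $30.98 + $299.75 + $66.72 + $204.58 = $2,076.11
Net pay = $5,845.22 − $2,076.11 = $3,769.11

$3,769.11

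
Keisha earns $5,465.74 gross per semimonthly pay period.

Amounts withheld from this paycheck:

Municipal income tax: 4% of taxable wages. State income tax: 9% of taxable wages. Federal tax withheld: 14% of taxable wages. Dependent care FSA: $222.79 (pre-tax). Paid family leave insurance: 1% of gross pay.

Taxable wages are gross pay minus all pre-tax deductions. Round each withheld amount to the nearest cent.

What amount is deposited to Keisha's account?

Dependent care FSA: $222.79
Taxable wages = $5,465.74 − $222.79 = $5,242.95
Municipal income tax: $5,242.95 × 0.04 = $209.72
Federal tax withheld: $5,242.95 × 0.14 = $734.01
State income tax: $5,242.95 × 0.09 = $471.87
Paid family leave insurance: $5,465.74 × 0.01 = $54.66
Total deductions = $222.79 + $209.72 + $734.01 + $471.87 + $54.66 = $1,693.05
Net pay = $5,465.74 − $1,693.05 = $3,772.69

$3,772.69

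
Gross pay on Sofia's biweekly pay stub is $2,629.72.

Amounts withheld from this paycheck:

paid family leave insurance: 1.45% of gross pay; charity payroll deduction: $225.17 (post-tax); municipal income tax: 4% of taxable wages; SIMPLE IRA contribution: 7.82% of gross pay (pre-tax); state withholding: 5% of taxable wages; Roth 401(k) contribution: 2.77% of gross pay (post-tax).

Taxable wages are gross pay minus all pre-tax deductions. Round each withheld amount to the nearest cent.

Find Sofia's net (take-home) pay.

SIMPLE IRA contribution: $2,629.72 × 0.0782 = $205.64
Taxable wages = $2,629.72 − $205.64 = $2,424.08
State withholding: $2,424.08 × 0.05 = $121.20
Municipal income tax: $2,424.08 × 0.04 = $96.96
Paid family leave insurance: $2,629.72 × 0.0145 = $38.13
Roth 401(k) contribution: $2,629.72 × 0.0277 = $72.84
Charity payroll deduction: $225.17
Total deductions = $205.64 + $121.20 + $96.96 + $38.13 + $72.84 + $225.17 = $759.94
Net pay = $2,629.72 − $759.94 = $1,869.78

$1,869.78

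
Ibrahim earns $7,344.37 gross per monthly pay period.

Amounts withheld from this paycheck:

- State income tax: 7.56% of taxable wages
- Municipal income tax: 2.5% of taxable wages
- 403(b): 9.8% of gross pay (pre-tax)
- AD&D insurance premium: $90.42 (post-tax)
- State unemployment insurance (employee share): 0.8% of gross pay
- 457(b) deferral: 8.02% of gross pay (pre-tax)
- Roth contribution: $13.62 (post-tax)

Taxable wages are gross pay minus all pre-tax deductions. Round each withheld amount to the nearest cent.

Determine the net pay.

$5,265.63

457(b) deferral: $7,344.37 × 0.0802 = $589.02
403(b): $7,344.37 × 0.098 = $719.75
Pre-tax total = $589.02 + $719.75 = $1,308.77
Taxable wages = $7,344.37 − $1,308.77 = $6,035.60
Municipal income tax: $6,035.60 × 0.025 = $150.89
State income tax: $6,035.60 × 0.0756 = $456.29
State unemployment insurance (employee share): $7,344.37 × 0.008 = $58.75
Roth contribution: $13.62
AD&D insurance premium: $90.42
Total deductions = $589.02 + $719.75 + $150.89 + $456.29 + $58.75 + $13.62 + $90.42 = $2,078.74
Net pay = $7,344.37 − $2,078.74 = $5,265.63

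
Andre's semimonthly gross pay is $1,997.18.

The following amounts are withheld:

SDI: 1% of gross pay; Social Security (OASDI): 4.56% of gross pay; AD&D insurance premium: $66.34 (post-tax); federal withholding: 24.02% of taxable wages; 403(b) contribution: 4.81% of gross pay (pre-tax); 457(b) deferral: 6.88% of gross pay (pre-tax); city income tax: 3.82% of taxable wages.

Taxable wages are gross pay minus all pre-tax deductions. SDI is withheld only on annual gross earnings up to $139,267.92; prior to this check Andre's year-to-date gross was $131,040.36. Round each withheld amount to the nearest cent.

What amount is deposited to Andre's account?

$1,095.32

457(b) deferral: $1,997.18 × 0.0688 = $137.41
403(b) contribution: $1,997.18 × 0.0481 = $96.06
Pre-tax total = $137.41 + $96.06 = $233.47
Taxable wages = $1,997.18 − $233.47 = $1,763.71
Federal withholding: $1,763.71 × 0.2402 = $423.64
City income tax: $1,763.71 × 0.0382 = $67.37
Social Security (OASDI): $1,997.18 × 0.0456 = $91.07
SDI: cap not yet reached, full $1,997.18 is subject → $1,997.18 × 0.01 = $19.97
AD&D insurance premium: $66.34
Total deductions = $137.41 + $96.06 + $423.64 + $67.37 + $91.07 + $19.97 + $66.34 = $901.86
Net pay = $1,997.18 − $901.86 = $1,095.32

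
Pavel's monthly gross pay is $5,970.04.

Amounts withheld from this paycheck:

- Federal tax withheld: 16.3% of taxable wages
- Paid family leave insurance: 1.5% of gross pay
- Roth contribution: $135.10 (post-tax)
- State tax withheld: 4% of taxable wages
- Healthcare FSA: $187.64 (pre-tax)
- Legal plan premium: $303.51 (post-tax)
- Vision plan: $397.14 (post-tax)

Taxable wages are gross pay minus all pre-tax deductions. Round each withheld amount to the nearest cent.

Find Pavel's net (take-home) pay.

Healthcare FSA: $187.64
Taxable wages = $5,970.04 − $187.64 = $5,782.40
Federal tax withheld: $5,782.40 × 0.163 = $942.53
State tax withheld: $5,782.40 × 0.04 = $231.30
Paid family leave insurance: $5,970.04 × 0.015 = $89.55
Legal plan premium: $303.51
Vision plan: $397.14
Roth contribution: $135.10
Total deductions = $187.64 + $942.53 + $231.30 + $89.55 + $303.51 + $397.14 + $135.10 = $2,286.77
Net pay = $5,970.04 − $2,286.77 = $3,683.27

$3,683.27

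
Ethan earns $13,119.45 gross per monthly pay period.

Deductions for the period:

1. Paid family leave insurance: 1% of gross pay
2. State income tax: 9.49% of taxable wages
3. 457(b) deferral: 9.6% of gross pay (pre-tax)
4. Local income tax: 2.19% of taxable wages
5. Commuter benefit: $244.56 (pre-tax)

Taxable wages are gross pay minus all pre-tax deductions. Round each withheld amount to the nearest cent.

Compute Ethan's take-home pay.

Commuter benefit: $244.56
457(b) deferral: $13,119.45 × 0.096 = $1,259.47
Pre-tax total = $244.56 + $1,259.47 = $1,504.03
Taxable wages = $13,119.45 − $1,504.03 = $11,615.42
Local income tax: $11,615.42 × 0.0219 = $254.38
State income tax: $11,615.42 × 0.0949 = $1,102.30
Paid family leave insurance: $13,119.45 × 0.01 = $131.19
Total deductions = $244.56 + $1,259.47 + $254.38 + $1,102.30 + $131.19 = $2,991.90
Net pay = $13,119.45 − $2,991.90 = $10,127.55

$10,127.55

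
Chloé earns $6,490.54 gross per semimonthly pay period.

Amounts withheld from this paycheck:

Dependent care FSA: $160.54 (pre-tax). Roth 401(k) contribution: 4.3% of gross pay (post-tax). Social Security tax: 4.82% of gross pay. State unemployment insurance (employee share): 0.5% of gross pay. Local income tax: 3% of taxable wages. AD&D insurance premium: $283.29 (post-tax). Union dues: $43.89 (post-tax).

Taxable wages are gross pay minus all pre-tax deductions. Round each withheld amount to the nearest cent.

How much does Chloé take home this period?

$5,188.54

Dependent care FSA: $160.54
Taxable wages = $6,490.54 − $160.54 = $6,330.00
Local income tax: $6,330.00 × 0.03 = $189.90
Social Security tax: $6,490.54 × 0.0482 = $312.84
State unemployment insurance (employee share): $6,490.54 × 0.005 = $32.45
Union dues: $43.89
AD&D insurance premium: $283.29
Roth 401(k) contribution: $6,490.54 × 0.043 = $279.09
Total deductions = $160.54 + $189.90 + $312.84 + $32.45 + $43.89 + $283.29 + $279.09 = $1,302.00
Net pay = $6,490.54 − $1,302.00 = $5,188.54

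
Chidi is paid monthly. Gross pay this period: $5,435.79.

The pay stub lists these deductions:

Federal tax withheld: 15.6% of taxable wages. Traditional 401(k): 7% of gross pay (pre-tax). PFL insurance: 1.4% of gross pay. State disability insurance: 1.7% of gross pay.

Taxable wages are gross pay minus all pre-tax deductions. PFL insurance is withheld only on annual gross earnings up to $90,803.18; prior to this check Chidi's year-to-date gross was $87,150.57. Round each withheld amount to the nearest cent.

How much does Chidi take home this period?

Traditional 401(k): $5,435.79 × 0.07 = $380.51
Taxable wages = $5,435.79 − $380.51 = $5,055.28
Federal tax withheld: $5,055.28 × 0.156 = $788.62
State disability insurance: $5,435.79 × 0.017 = $92.41
PFL insurance: only $90,803.18 − $87,150.57 = $3,652.61 of this check is subject → $3,652.61 × 0.014 = $51.14
Total deductions = $380.51 + $788.62 + $92.41 + $51.14 = $1,312.68
Net pay = $5,435.79 − $1,312.68 = $4,123.11

$4,123.11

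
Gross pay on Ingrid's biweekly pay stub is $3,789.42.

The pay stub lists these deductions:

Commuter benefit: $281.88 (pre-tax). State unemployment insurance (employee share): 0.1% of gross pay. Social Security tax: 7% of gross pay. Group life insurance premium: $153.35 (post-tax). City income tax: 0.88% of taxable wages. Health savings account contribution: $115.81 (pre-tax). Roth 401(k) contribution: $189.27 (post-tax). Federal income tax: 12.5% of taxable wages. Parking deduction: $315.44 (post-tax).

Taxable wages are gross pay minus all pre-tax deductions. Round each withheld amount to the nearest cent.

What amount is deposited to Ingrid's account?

Health savings account contribution: $115.81
Commuter benefit: $281.88
Pre-tax total = $115.81 + $281.88 = $397.69
Taxable wages = $3,789.42 − $397.69 = $3,391.73
Federal income tax: $3,391.73 × 0.125 = $423.97
City income tax: $3,391.73 × 0.0088 = $29.85
Social Security tax: $3,789.42 × 0.07 = $265.26
State unemployment insurance (employee share): $3,789.42 × 0.001 = $3.79
Roth 401(k) contribution: $189.27
Parking deduction: $315.44
Group life insurance premium: $153.35
Total deductions = $115.81 + $281.88 + $423.97 + $29.85 + $265.26 + $3.79 + $189.27 + $315.44 + $153.35 = $1,778.62
Net pay = $3,789.42 − $1,778.62 = $2,010.80

$2,010.80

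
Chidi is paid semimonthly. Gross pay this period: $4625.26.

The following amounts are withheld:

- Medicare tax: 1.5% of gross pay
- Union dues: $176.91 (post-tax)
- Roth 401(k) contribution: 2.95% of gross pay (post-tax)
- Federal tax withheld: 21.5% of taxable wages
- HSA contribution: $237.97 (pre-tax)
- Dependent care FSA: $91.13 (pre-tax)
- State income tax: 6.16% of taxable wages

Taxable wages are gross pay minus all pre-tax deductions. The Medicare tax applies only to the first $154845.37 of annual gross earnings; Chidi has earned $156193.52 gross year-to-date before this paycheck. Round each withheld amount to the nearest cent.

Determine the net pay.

$2794.49

HSA contribution: $237.97
Dependent care FSA: $91.13
Pre-tax total = $237.97 + $91.13 = $329.10
Taxable wages = $4625.26 − $329.10 = $4296.16
State income tax: $4296.16 × 0.0616 = $264.64
Federal tax withheld: $4296.16 × 0.215 = $923.67
Medicare tax: annual cap $154845.37 already reached (YTD $156193.52), so $0.00
Union dues: $176.91
Roth 401(k) contribution: $4625.26 × 0.0295 = $136.45
Total deductions = $237.97 + $91.13 + $264.64 + $923.67 + $0.00 + $176.91 + $136.45 = $1830.77
Net pay = $4625.26 − $1830.77 = $2794.49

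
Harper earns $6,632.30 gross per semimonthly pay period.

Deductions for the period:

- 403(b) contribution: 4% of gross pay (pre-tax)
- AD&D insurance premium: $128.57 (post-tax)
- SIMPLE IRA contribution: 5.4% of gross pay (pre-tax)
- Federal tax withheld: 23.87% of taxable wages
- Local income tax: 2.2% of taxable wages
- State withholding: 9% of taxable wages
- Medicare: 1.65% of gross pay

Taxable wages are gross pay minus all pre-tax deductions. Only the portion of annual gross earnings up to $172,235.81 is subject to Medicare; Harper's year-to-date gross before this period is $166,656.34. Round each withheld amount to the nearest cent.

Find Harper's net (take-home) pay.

403(b) contribution: $6,632.30 × 0.04 = $265.29
SIMPLE IRA contribution: $6,632.30 × 0.054 = $358.14
Pre-tax total = $265.29 + $358.14 = $623.43
Taxable wages = $6,632.30 − $623.43 = $6,008.87
State withholding: $6,008.87 × 0.09 = $540.80
Local income tax: $6,008.87 × 0.022 = $132.20
Federal tax withheld: $6,008.87 × 0.2387 = $1,434.32
Medicare: only $172,235.81 − $166,656.34 = $5,579.47 of this check is subject → $5,579.47 × 0.0165 = $92.06
AD&D insurance premium: $128.57
Total deductions = $265.29 + $358.14 + $540.80 + $132.20 + $1,434.32 + $92.06 + $128.57 = $2,951.38
Net pay = $6,632.30 − $2,951.38 = $3,680.92

$3,680.92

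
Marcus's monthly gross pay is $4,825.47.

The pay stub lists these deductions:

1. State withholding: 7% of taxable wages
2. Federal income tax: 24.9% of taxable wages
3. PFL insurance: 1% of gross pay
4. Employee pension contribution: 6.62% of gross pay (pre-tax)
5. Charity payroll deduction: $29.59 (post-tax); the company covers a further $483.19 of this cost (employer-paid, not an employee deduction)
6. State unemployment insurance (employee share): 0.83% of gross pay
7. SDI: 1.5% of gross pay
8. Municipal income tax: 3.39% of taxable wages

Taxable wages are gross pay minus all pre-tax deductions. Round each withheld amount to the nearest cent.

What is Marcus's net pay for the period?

$2,725.58

Employee pension contribution: $4,825.47 × 0.0662 = $319.45
Taxable wages = $4,825.47 − $319.45 = $4,506.02
State withholding: $4,506.02 × 0.07 = $315.42
Federal income tax: $4,506.02 × 0.249 = $1,122.00
Municipal income tax: $4,506.02 × 0.0339 = $152.75
PFL insurance: $4,825.47 × 0.01 = $48.25
SDI: $4,825.47 × 0.015 = $72.38
State unemployment insurance (employee share): $4,825.47 × 0.0083 = $40.05
Charity payroll deduction: $29.59
(Employer's $483.19 toward charity payroll deduction is not withheld from the employee.)
Total deductions = $319.45 + $315.42 + $1,122.00 + $152.75 + $48.25 + $72.38 + $40.05 + $29.59 = $2,099.89
Net pay = $4,825.47 − $2,099.89 = $2,725.58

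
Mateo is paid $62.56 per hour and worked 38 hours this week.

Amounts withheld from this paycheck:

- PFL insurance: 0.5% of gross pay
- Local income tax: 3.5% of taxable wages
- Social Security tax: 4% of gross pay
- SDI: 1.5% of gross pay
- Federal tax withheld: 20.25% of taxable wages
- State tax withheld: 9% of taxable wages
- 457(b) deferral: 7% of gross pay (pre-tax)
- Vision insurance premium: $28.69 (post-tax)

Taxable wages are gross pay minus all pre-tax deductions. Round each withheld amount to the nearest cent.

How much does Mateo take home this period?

Gross pay: 38 × $62.56 = $2,377.28
457(b) deferral: $2,377.28 × 0.07 = $166.41
Taxable wages = $2,377.28 − $166.41 = $2,210.87
State tax withheld: $2,210.87 × 0.09 = $198.98
Local income tax: $2,210.87 × 0.035 = $77.38
Federal tax withheld: $2,210.87 × 0.2025 = $447.70
Social Security tax: $2,377.28 × 0.04 = $95.09
PFL insurance: $2,377.28 × 0.005 = $11.89
SDI: $2,377.28 × 0.015 = $35.66
Vision insurance premium: $28.69
Total deductions = $166.41 + $198.98 + $77.38 + $447.70 + $95.09 + $11.89 + $35.66 + $28.69 = $1,061.80
Net pay = $2,377.28 − $1,061.80 = $1,315.48

$1,315.48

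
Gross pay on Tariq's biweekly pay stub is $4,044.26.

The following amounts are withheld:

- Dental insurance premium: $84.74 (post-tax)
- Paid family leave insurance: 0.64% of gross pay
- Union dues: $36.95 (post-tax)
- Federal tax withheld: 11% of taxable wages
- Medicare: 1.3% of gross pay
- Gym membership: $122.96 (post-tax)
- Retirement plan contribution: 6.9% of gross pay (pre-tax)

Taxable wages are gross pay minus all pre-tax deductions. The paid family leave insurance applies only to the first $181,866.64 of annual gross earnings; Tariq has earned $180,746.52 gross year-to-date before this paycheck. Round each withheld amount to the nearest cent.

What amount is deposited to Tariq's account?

Retirement plan contribution: $4,044.26 × 0.069 = $279.05
Taxable wages = $4,044.26 − $279.05 = $3,765.21
Federal tax withheld: $3,765.21 × 0.11 = $414.17
Paid family leave insurance: only $181,866.64 − $180,746.52 = $1,120.12 of this check is subject → $1,120.12 × 0.0064 = $7.17
Medicare: $4,044.26 × 0.013 = $52.58
Gym membership: $122.96
Dental insurance premium: $84.74
Union dues: $36.95
Total deductions = $279.05 + $414.17 + $7.17 + $52.58 + $122.96 + $84.74 + $36.95 = $997.62
Net pay = $4,044.26 − $997.62 = $3,046.64

$3,046.64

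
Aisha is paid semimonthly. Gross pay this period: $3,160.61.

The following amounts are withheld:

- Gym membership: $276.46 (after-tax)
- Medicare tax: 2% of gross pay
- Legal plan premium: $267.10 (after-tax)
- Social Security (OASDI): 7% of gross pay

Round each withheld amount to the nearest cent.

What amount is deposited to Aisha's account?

$2,332.60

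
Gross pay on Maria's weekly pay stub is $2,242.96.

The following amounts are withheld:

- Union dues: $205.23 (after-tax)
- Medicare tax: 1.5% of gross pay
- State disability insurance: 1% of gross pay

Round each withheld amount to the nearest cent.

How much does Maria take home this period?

$1,981.66

Medicare tax: $2,242.96 × 0.015 = $33.64
State disability insurance: $2,242.96 × 0.01 = $22.43
Union dues: $205.23
Total deductions = $33.64 + $22.43 + $205.23 = $261.30
Net pay = $2,242.96 − $261.30 = $1,981.66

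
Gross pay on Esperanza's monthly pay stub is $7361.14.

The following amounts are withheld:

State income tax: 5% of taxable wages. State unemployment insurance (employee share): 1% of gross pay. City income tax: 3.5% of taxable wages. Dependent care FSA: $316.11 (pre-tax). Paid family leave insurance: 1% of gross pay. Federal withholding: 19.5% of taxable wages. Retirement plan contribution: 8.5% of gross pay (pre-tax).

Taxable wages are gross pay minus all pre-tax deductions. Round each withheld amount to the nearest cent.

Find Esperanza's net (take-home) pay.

Retirement plan contribution: $7361.14 × 0.085 = $625.70
Dependent care FSA: $316.11
Pre-tax total = $625.70 + $316.11 = $941.81
Taxable wages = $7361.14 − $941.81 = $6419.33
State income tax: $6419.33 × 0.05 = $320.97
Federal withholding: $6419.33 × 0.195 = $1251.77
City income tax: $6419.33 × 0.035 = $224.68
Paid family leave insurance: $7361.14 × 0.01 = $73.61
State unemployment insurance (employee share): $7361.14 × 0.01 = $73.61
Total deductions = $625.70 + $316.11 + $320.97 + $1251.77 + $224.68 + $73.61 + $73.61 = $2886.45
Net pay = $7361.14 − $2886.45 = $4474.69

$4474.69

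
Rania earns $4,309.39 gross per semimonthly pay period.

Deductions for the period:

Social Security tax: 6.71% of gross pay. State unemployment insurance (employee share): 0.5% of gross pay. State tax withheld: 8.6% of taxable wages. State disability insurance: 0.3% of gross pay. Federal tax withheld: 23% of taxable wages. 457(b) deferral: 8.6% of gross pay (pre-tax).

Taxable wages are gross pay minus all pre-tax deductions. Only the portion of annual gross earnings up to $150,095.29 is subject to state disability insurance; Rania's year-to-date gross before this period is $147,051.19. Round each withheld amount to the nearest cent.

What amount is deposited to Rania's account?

$2,374.28

457(b) deferral: $4,309.39 × 0.086 = $370.61
Taxable wages = $4,309.39 − $370.61 = $3,938.78
State tax withheld: $3,938.78 × 0.086 = $338.74
Federal tax withheld: $3,938.78 × 0.23 = $905.92
State disability insurance: only $150,095.29 − $147,051.19 = $3,044.10 of this check is subject → $3,044.10 × 0.003 = $9.13
Social Security tax: $4,309.39 × 0.0671 = $289.16
State unemployment insurance (employee share): $4,309.39 × 0.005 = $21.55
Total deductions = $370.61 + $338.74 + $905.92 + $9.13 + $289.16 + $21.55 = $1,935.11
Net pay = $4,309.39 − $1,935.11 = $2,374.28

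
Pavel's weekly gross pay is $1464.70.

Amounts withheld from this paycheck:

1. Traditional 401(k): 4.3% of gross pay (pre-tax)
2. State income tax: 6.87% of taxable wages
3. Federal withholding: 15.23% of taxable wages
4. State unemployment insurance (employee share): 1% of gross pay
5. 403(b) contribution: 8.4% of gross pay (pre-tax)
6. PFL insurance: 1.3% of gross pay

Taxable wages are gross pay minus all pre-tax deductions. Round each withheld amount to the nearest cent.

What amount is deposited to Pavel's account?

403(b) contribution: $1464.70 × 0.084 = $123.03
Traditional 401(k): $1464.70 × 0.043 = $62.98
Pre-tax total = $123.03 + $62.98 = $186.01
Taxable wages = $1464.70 − $186.01 = $1278.69
Federal withholding: $1278.69 × 0.1523 = $194.74
State income tax: $1278.69 × 0.0687 = $87.85
State unemployment insurance (employee share): $1464.70 × 0.01 = $14.65
PFL insurance: $1464.70 × 0.013 = $19.04
Total deductions = $123.03 + $62.98 + $194.74 + $87.85 + $14.65 + $19.04 = $502.29
Net pay = $1464.70 − $502.29 = $962.41

$962.41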